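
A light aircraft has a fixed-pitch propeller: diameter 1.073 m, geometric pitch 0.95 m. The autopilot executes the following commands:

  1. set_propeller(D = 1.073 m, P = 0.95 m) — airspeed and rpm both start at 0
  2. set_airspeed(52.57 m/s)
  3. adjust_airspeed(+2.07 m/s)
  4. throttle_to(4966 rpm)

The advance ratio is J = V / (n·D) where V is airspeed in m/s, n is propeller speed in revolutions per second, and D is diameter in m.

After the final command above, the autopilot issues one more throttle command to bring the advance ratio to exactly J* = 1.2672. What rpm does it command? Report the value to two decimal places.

rpm = 2411.11

set_propeller: D = 1.073 m, P = 0.95 m (p = P/D = 0.885368); state ← (V=0, rpm=0)
set_airspeed(52.57): V ← 52.57 m/s
adjust_airspeed(+2.07): V ← 52.57 +2.07 = 54.64 m/s
throttle_to(4966): rpm ← 4966
final state: V = 54.64 m/s, rpm = 4966 → n = rpm/60 = 82.766667 rev/s
target J* = 1.2672; solve J* = V/(n·D) for n: n = V/(J*·D) = 54.64/(1.2672 × 1.073) = 40.185169 rev/s
rpm = 60·n = 2411.110170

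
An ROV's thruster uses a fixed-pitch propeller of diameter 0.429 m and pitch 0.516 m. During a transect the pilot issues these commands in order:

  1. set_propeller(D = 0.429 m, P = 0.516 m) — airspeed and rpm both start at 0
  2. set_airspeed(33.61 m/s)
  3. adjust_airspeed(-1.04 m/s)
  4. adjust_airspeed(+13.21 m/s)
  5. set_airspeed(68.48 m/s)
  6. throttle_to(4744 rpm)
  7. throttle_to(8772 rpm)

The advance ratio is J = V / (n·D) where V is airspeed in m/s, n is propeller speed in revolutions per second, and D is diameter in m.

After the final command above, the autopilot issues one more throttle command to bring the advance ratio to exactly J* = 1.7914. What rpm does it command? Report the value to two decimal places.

rpm = 5346.45

set_propeller: D = 0.429 m, P = 0.516 m (p = P/D = 1.202797); state ← (V=0, rpm=0)
set_airspeed(33.61): V ← 33.61 m/s
adjust_airspeed(-1.04): V ← 33.61 -1.04 = 32.57 m/s
adjust_airspeed(+13.21): V ← 32.57 +13.21 = 45.78 m/s
set_airspeed(68.48): V ← 68.48 m/s
throttle_to(4744): rpm ← 4744
throttle_to(8772): rpm ← 8772
final state: V = 68.48 m/s, rpm = 8772 → n = rpm/60 = 146.200000 rev/s
target J* = 1.7914; solve J* = V/(n·D) for n: n = V/(J*·D) = 68.48/(1.7914 × 0.429) = 89.107424 rev/s
rpm = 60·n = 5346.445449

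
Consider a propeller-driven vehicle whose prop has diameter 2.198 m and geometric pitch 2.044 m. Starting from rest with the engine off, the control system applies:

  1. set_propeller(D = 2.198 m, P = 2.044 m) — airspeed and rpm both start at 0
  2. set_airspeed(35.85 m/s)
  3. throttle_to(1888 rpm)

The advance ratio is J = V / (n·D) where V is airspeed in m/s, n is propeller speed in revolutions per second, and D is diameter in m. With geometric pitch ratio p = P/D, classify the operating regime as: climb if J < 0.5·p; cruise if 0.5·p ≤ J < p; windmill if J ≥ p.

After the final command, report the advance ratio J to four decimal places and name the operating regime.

J = 0.5183, regime = cruise

set_propeller: D = 2.198 m, P = 2.044 m (p = P/D = 0.929936); state ← (V=0, rpm=0)
set_airspeed(35.85): V ← 35.85 m/s
throttle_to(1888): rpm ← 1888
final state: V = 35.85 m/s, rpm = 1888 → n = rpm/60 = 31.466667 rev/s
J = V / (n·D) = 35.85 / (31.466667 × 2.198) = 0.518335
regime bands: climb J<0.4650 | cruise [0.4650, 0.9299) | windmill J≥0.9299
J = 0.5183 → cruise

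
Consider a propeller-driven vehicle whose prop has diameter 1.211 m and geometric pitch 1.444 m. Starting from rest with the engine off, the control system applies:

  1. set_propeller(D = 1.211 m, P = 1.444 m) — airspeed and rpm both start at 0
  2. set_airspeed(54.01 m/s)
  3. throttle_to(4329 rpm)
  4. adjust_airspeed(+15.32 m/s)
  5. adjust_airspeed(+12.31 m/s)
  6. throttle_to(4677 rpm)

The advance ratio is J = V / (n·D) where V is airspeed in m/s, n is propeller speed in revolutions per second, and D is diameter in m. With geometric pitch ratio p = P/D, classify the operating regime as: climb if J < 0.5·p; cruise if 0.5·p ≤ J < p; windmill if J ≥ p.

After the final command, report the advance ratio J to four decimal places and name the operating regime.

J = 0.8649, regime = cruise

set_propeller: D = 1.211 m, P = 1.444 m (p = P/D = 1.192403); state ← (V=0, rpm=0)
set_airspeed(54.01): V ← 54.01 m/s
throttle_to(4329): rpm ← 4329
adjust_airspeed(+15.32): V ← 54.01 +15.32 = 69.33 m/s
adjust_airspeed(+12.31): V ← 69.33 +12.31 = 81.64 m/s
throttle_to(4677): rpm ← 4677
final state: V = 81.64 m/s, rpm = 4677 → n = rpm/60 = 77.950000 rev/s
J = V / (n·D) = 81.64 / (77.950000 × 1.211) = 0.864854
regime bands: climb J<0.5962 | cruise [0.5962, 1.1924) | windmill J≥1.1924
J = 0.8649 → cruise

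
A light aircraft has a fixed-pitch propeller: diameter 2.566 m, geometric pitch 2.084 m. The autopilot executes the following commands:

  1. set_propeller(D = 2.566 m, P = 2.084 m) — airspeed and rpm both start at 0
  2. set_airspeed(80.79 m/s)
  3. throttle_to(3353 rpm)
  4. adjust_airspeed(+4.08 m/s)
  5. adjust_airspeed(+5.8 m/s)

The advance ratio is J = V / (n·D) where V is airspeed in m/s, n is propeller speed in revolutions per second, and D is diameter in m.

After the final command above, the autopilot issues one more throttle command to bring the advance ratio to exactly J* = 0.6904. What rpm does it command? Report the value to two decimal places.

set_propeller: D = 2.566 m, P = 2.084 m (p = P/D = 0.812159); state ← (V=0, rpm=0)
set_airspeed(80.79): V ← 80.79 m/s
throttle_to(3353): rpm ← 3353
adjust_airspeed(+4.08): V ← 80.79 +4.08 = 84.87 m/s
adjust_airspeed(+5.8): V ← 84.87 +5.8 = 90.67 m/s
final state: V = 90.67 m/s, rpm = 3353 → n = rpm/60 = 55.883333 rev/s
target J* = 0.6904; solve J* = V/(n·D) for n: n = V/(J*·D) = 90.67/(0.6904 × 2.566) = 51.180695 rev/s
rpm = 60·n = 3070.841714

rpm = 3070.84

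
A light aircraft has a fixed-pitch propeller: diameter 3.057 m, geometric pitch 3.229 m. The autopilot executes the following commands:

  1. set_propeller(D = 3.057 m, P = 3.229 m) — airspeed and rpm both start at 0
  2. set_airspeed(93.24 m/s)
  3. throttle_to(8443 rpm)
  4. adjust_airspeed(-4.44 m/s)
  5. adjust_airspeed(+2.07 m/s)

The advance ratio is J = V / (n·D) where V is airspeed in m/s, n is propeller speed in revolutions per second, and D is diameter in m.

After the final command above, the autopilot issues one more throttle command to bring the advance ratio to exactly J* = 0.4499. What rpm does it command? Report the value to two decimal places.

set_propeller: D = 3.057 m, P = 3.229 m (p = P/D = 1.056264); state ← (V=0, rpm=0)
set_airspeed(93.24): V ← 93.24 m/s
throttle_to(8443): rpm ← 8443
adjust_airspeed(-4.44): V ← 93.24 -4.44 = 88.8 m/s
adjust_airspeed(+2.07): V ← 88.8 +2.07 = 90.87 m/s
final state: V = 90.87 m/s, rpm = 8443 → n = rpm/60 = 140.716667 rev/s
target J* = 0.4499; solve J* = V/(n·D) for n: n = V/(J*·D) = 90.87/(0.4499 × 3.057) = 66.070729 rev/s
rpm = 60·n = 3964.243717

rpm = 3964.24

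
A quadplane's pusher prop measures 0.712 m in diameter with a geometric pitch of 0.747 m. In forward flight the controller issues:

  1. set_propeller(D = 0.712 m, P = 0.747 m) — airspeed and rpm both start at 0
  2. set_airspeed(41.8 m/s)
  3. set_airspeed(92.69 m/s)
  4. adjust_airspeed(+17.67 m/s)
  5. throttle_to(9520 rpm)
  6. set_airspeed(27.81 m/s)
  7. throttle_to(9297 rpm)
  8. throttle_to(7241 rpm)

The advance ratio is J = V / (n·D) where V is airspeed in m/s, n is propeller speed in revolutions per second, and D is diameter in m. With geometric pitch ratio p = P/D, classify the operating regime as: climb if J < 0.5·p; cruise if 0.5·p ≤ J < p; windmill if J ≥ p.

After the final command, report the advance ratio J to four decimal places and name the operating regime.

set_propeller: D = 0.712 m, P = 0.747 m (p = P/D = 1.049157); state ← (V=0, rpm=0)
set_airspeed(41.8): V ← 41.8 m/s
set_airspeed(92.69): V ← 92.69 m/s
adjust_airspeed(+17.67): V ← 92.69 +17.67 = 110.36 m/s
throttle_to(9520): rpm ← 9520
set_airspeed(27.81): V ← 27.81 m/s
throttle_to(9297): rpm ← 9297
throttle_to(7241): rpm ← 7241
final state: V = 27.81 m/s, rpm = 7241 → n = rpm/60 = 120.683333 rev/s
J = V / (n·D) = 27.81 / (120.683333 × 0.712) = 0.323649
regime bands: climb J<0.5246 | cruise [0.5246, 1.0492) | windmill J≥1.0492
J = 0.3236 → climb

J = 0.3236, regime = climb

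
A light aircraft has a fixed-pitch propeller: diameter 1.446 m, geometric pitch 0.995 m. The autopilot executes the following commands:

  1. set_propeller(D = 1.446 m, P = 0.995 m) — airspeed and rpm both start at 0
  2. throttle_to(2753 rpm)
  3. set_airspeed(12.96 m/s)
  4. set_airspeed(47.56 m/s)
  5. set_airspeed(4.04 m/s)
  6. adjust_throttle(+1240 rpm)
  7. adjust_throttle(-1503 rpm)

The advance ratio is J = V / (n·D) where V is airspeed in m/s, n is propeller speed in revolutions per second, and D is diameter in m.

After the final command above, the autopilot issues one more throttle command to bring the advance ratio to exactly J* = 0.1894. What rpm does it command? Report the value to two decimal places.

set_propeller: D = 1.446 m, P = 0.995 m (p = P/D = 0.688105); state ← (V=0, rpm=0)
throttle_to(2753): rpm ← 2753
set_airspeed(12.96): V ← 12.96 m/s
set_airspeed(47.56): V ← 47.56 m/s
set_airspeed(4.04): V ← 4.04 m/s
adjust_throttle(+1240): rpm ← 2753 +1240 = 3993
adjust_throttle(-1503): rpm ← 3993 -1503 = 2490
final state: V = 4.04 m/s, rpm = 2490 → n = rpm/60 = 41.500000 rev/s
target J* = 0.1894; solve J* = V/(n·D) for n: n = V/(J*·D) = 4.04/(0.1894 × 1.446) = 14.751395 rev/s
rpm = 60·n = 885.083711

rpm = 885.08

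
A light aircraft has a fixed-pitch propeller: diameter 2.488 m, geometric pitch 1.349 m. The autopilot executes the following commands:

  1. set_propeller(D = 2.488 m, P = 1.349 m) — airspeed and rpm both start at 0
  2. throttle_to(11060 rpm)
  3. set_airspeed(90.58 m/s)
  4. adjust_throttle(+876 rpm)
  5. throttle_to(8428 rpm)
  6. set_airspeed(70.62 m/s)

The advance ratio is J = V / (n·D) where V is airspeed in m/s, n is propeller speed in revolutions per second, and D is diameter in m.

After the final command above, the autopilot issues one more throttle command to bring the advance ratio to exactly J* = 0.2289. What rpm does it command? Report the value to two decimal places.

rpm = 7440.17

set_propeller: D = 2.488 m, P = 1.349 m (p = P/D = 0.542203); state ← (V=0, rpm=0)
throttle_to(11060): rpm ← 11060
set_airspeed(90.58): V ← 90.58 m/s
adjust_throttle(+876): rpm ← 11060 +876 = 11936
throttle_to(8428): rpm ← 8428
set_airspeed(70.62): V ← 70.62 m/s
final state: V = 70.62 m/s, rpm = 8428 → n = rpm/60 = 140.466667 rev/s
target J* = 0.2289; solve J* = V/(n·D) for n: n = V/(J*·D) = 70.62/(0.2289 × 2.488) = 124.002815 rev/s
rpm = 60·n = 7440.168905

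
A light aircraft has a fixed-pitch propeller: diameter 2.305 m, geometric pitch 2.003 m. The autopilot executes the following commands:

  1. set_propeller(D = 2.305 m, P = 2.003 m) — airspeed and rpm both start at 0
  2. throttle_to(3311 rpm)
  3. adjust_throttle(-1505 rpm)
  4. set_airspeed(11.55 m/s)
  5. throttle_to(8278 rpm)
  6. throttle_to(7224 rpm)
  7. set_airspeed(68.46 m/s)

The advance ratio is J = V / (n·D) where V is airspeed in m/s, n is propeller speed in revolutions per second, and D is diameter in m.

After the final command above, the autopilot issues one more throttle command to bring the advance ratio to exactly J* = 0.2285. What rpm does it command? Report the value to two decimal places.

rpm = 7798.86

set_propeller: D = 2.305 m, P = 2.003 m (p = P/D = 0.868980); state ← (V=0, rpm=0)
throttle_to(3311): rpm ← 3311
adjust_throttle(-1505): rpm ← 3311 -1505 = 1806
set_airspeed(11.55): V ← 11.55 m/s
throttle_to(8278): rpm ← 8278
throttle_to(7224): rpm ← 7224
set_airspeed(68.46): V ← 68.46 m/s
final state: V = 68.46 m/s, rpm = 7224 → n = rpm/60 = 120.400000 rev/s
target J* = 0.2285; solve J* = V/(n·D) for n: n = V/(J*·D) = 68.46/(0.2285 × 2.305) = 129.980966 rev/s
rpm = 60·n = 7798.857967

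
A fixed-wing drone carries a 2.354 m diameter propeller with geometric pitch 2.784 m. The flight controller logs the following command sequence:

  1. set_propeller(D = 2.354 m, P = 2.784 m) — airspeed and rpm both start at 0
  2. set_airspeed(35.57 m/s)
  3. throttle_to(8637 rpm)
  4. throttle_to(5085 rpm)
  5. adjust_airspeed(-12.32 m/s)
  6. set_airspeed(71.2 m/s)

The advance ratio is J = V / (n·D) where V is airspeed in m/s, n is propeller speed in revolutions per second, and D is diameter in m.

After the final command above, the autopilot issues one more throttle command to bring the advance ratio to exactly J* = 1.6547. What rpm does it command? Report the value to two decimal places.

set_propeller: D = 2.354 m, P = 2.784 m (p = P/D = 1.182668); state ← (V=0, rpm=0)
set_airspeed(35.57): V ← 35.57 m/s
throttle_to(8637): rpm ← 8637
throttle_to(5085): rpm ← 5085
adjust_airspeed(-12.32): V ← 35.57 -12.32 = 23.25 m/s
set_airspeed(71.2): V ← 71.2 m/s
final state: V = 71.2 m/s, rpm = 5085 → n = rpm/60 = 84.750000 rev/s
target J* = 1.6547; solve J* = V/(n·D) for n: n = V/(J*·D) = 71.2/(1.6547 × 2.354) = 18.279077 rev/s
rpm = 60·n = 1096.744635

rpm = 1096.74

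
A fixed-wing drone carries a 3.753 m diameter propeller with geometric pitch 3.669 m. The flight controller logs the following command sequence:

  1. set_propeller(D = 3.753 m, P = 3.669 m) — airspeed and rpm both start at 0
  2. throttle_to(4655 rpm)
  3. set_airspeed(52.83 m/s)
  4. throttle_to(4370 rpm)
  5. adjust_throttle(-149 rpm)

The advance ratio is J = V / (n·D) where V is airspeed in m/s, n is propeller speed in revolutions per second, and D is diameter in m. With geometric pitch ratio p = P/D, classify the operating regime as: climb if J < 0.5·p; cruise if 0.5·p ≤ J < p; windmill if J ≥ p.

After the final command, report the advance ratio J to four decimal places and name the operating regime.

set_propeller: D = 3.753 m, P = 3.669 m (p = P/D = 0.977618); state ← (V=0, rpm=0)
throttle_to(4655): rpm ← 4655
set_airspeed(52.83): V ← 52.83 m/s
throttle_to(4370): rpm ← 4370
adjust_throttle(-149): rpm ← 4370 -149 = 4221
final state: V = 52.83 m/s, rpm = 4221 → n = rpm/60 = 70.350000 rev/s
J = V / (n·D) = 52.83 / (70.350000 × 3.753) = 0.200096
regime bands: climb J<0.4888 | cruise [0.4888, 0.9776) | windmill J≥0.9776
J = 0.2001 → climb

J = 0.2001, regime = climb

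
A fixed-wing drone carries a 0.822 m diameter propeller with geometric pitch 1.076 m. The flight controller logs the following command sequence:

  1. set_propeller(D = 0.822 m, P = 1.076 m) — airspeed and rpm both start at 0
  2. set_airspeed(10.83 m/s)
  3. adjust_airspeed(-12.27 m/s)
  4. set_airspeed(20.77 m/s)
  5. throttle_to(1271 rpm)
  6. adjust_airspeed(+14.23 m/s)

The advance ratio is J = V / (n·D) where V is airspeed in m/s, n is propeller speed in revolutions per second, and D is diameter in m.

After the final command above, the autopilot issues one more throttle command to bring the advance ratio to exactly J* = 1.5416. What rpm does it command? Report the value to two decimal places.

set_propeller: D = 0.822 m, P = 1.076 m (p = P/D = 1.309002); state ← (V=0, rpm=0)
set_airspeed(10.83): V ← 10.83 m/s
adjust_airspeed(-12.27): V ← 10.83 -12.27 = -1.44 m/s
set_airspeed(20.77): V ← 20.77 m/s
throttle_to(1271): rpm ← 1271
adjust_airspeed(+14.23): V ← 20.77 +14.23 = 35 m/s
final state: V = 35 m/s, rpm = 1271 → n = rpm/60 = 21.183333 rev/s
target J* = 1.5416; solve J* = V/(n·D) for n: n = V/(J*·D) = 35/(1.5416 × 0.822) = 27.620054 rev/s
rpm = 60·n = 1657.203247

rpm = 1657.20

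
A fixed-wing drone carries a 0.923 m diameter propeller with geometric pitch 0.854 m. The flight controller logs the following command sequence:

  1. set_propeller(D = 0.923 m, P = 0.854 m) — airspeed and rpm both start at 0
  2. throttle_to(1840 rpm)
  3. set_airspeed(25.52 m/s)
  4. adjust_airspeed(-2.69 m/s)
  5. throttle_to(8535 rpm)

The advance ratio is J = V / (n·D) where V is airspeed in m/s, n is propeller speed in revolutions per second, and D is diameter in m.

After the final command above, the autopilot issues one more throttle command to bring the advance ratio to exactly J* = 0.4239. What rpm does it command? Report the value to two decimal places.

rpm = 3501.00

set_propeller: D = 0.923 m, P = 0.854 m (p = P/D = 0.925244); state ← (V=0, rpm=0)
throttle_to(1840): rpm ← 1840
set_airspeed(25.52): V ← 25.52 m/s
adjust_airspeed(-2.69): V ← 25.52 -2.69 = 22.83 m/s
throttle_to(8535): rpm ← 8535
final state: V = 22.83 m/s, rpm = 8535 → n = rpm/60 = 142.250000 rev/s
target J* = 0.4239; solve J* = V/(n·D) for n: n = V/(J*·D) = 22.83/(0.4239 × 0.923) = 58.349991 rev/s
rpm = 60·n = 3500.999464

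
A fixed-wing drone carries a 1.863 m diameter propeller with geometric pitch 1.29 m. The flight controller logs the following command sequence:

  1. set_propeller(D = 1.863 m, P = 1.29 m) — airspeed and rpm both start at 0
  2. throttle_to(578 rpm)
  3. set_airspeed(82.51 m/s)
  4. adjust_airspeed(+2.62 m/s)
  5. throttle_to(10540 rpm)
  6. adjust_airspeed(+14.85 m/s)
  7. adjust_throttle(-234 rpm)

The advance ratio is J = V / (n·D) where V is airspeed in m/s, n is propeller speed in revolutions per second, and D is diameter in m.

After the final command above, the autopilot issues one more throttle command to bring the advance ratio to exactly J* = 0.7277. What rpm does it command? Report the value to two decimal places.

rpm = 4424.86

set_propeller: D = 1.863 m, P = 1.29 m (p = P/D = 0.692432); state ← (V=0, rpm=0)
throttle_to(578): rpm ← 578
set_airspeed(82.51): V ← 82.51 m/s
adjust_airspeed(+2.62): V ← 82.51 +2.62 = 85.13 m/s
throttle_to(10540): rpm ← 10540
adjust_airspeed(+14.85): V ← 85.13 +14.85 = 99.98 m/s
adjust_throttle(-234): rpm ← 10540 -234 = 10306
final state: V = 99.98 m/s, rpm = 10306 → n = rpm/60 = 171.766667 rev/s
target J* = 0.7277; solve J* = V/(n·D) for n: n = V/(J*·D) = 99.98/(0.7277 × 1.863) = 73.747602 rev/s
rpm = 60·n = 4424.856114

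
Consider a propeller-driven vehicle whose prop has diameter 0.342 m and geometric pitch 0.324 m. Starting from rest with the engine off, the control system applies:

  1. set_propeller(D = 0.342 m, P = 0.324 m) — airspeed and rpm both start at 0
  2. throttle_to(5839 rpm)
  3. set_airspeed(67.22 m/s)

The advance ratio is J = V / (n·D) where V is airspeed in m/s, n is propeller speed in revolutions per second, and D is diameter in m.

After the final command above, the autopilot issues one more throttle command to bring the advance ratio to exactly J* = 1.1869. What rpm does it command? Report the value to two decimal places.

set_propeller: D = 0.342 m, P = 0.324 m (p = P/D = 0.947368); state ← (V=0, rpm=0)
throttle_to(5839): rpm ← 5839
set_airspeed(67.22): V ← 67.22 m/s
final state: V = 67.22 m/s, rpm = 5839 → n = rpm/60 = 97.316667 rev/s
target J* = 1.1869; solve J* = V/(n·D) for n: n = V/(J*·D) = 67.22/(1.1869 × 0.342) = 165.599214 rev/s
rpm = 60·n = 9935.952866

rpm = 9935.95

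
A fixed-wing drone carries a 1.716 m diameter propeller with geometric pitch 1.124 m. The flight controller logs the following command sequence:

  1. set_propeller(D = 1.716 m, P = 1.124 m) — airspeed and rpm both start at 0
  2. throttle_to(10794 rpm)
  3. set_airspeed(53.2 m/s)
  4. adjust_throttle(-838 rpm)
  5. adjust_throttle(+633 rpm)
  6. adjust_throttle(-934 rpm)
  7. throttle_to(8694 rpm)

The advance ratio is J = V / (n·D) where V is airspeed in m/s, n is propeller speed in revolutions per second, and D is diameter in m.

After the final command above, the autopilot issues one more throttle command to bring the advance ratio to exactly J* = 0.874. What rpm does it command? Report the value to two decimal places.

set_propeller: D = 1.716 m, P = 1.124 m (p = P/D = 0.655012); state ← (V=0, rpm=0)
throttle_to(10794): rpm ← 10794
set_airspeed(53.2): V ← 53.2 m/s
adjust_throttle(-838): rpm ← 10794 -838 = 9956
adjust_throttle(+633): rpm ← 9956 +633 = 10589
adjust_throttle(-934): rpm ← 10589 -934 = 9655
throttle_to(8694): rpm ← 8694
final state: V = 53.2 m/s, rpm = 8694 → n = rpm/60 = 144.900000 rev/s
target J* = 0.874; solve J* = V/(n·D) for n: n = V/(J*·D) = 53.2/(0.874 × 1.716) = 35.471775 rev/s
rpm = 60·n = 2128.306476

rpm = 2128.31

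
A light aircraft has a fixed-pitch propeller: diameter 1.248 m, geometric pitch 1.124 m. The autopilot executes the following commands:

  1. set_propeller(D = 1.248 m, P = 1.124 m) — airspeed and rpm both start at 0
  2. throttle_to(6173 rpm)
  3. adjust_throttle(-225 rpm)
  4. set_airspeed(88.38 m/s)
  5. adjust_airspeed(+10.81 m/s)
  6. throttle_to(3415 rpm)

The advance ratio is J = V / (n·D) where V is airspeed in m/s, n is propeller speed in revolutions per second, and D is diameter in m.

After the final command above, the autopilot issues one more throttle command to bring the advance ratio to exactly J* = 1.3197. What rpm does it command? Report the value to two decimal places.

rpm = 3613.51

set_propeller: D = 1.248 m, P = 1.124 m (p = P/D = 0.900641); state ← (V=0, rpm=0)
throttle_to(6173): rpm ← 6173
adjust_throttle(-225): rpm ← 6173 -225 = 5948
set_airspeed(88.38): V ← 88.38 m/s
adjust_airspeed(+10.81): V ← 88.38 +10.81 = 99.19 m/s
throttle_to(3415): rpm ← 3415
final state: V = 99.19 m/s, rpm = 3415 → n = rpm/60 = 56.916667 rev/s
target J* = 1.3197; solve J* = V/(n·D) for n: n = V/(J*·D) = 99.19/(1.3197 × 1.248) = 60.225177 rev/s
rpm = 60·n = 3613.510646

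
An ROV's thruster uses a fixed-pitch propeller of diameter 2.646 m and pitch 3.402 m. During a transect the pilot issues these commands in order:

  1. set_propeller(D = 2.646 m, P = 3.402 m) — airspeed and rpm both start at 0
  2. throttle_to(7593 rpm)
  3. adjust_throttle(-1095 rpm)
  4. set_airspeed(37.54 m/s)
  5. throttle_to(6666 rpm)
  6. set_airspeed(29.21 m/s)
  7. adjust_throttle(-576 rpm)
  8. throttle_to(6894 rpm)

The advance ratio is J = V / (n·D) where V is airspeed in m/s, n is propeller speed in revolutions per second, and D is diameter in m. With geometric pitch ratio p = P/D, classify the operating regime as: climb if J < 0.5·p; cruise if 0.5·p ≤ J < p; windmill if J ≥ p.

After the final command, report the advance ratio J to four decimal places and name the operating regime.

set_propeller: D = 2.646 m, P = 3.402 m (p = P/D = 1.285714); state ← (V=0, rpm=0)
throttle_to(7593): rpm ← 7593
adjust_throttle(-1095): rpm ← 7593 -1095 = 6498
set_airspeed(37.54): V ← 37.54 m/s
throttle_to(6666): rpm ← 6666
set_airspeed(29.21): V ← 29.21 m/s
adjust_throttle(-576): rpm ← 6666 -576 = 6090
throttle_to(6894): rpm ← 6894
final state: V = 29.21 m/s, rpm = 6894 → n = rpm/60 = 114.900000 rev/s
J = V / (n·D) = 29.21 / (114.900000 × 2.646) = 0.096077
regime bands: climb J<0.6429 | cruise [0.6429, 1.2857) | windmill J≥1.2857
J = 0.0961 → climb

J = 0.0961, regime = climb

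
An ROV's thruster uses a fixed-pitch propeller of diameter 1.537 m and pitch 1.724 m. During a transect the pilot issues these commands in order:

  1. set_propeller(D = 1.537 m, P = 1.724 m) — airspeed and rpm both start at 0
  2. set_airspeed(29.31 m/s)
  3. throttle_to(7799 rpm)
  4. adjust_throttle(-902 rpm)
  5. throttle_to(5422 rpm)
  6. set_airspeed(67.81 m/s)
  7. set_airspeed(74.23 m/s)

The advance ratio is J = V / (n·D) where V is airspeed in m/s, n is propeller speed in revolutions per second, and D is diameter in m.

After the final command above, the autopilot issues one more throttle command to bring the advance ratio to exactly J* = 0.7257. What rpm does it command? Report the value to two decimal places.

rpm = 3993.00

set_propeller: D = 1.537 m, P = 1.724 m (p = P/D = 1.121666); state ← (V=0, rpm=0)
set_airspeed(29.31): V ← 29.31 m/s
throttle_to(7799): rpm ← 7799
adjust_throttle(-902): rpm ← 7799 -902 = 6897
throttle_to(5422): rpm ← 5422
set_airspeed(67.81): V ← 67.81 m/s
set_airspeed(74.23): V ← 74.23 m/s
final state: V = 74.23 m/s, rpm = 5422 → n = rpm/60 = 90.366667 rev/s
target J* = 0.7257; solve J* = V/(n·D) for n: n = V/(J*·D) = 74.23/(0.7257 × 1.537) = 66.550063 rev/s
rpm = 60·n = 3993.003771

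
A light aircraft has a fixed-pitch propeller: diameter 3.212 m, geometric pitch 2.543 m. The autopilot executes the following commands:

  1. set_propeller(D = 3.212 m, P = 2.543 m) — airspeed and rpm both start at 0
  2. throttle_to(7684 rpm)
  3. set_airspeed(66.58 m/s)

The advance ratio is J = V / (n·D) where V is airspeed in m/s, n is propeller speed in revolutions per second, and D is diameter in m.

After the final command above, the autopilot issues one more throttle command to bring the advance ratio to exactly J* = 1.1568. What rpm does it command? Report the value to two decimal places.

rpm = 1075.13

set_propeller: D = 3.212 m, P = 2.543 m (p = P/D = 0.791719); state ← (V=0, rpm=0)
throttle_to(7684): rpm ← 7684
set_airspeed(66.58): V ← 66.58 m/s
final state: V = 66.58 m/s, rpm = 7684 → n = rpm/60 = 128.066667 rev/s
target J* = 1.1568; solve J* = V/(n·D) for n: n = V/(J*·D) = 66.58/(1.1568 × 3.212) = 17.918843 rev/s
rpm = 60·n = 1075.130605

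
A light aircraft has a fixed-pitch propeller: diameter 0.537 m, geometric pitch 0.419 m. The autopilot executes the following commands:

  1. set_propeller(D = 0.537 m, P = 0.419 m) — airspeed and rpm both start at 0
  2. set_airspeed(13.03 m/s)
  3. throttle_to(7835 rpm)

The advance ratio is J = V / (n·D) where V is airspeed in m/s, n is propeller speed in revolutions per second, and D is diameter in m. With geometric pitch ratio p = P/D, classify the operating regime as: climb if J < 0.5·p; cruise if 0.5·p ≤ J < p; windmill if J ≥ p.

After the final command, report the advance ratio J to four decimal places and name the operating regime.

set_propeller: D = 0.537 m, P = 0.419 m (p = P/D = 0.780261); state ← (V=0, rpm=0)
set_airspeed(13.03): V ← 13.03 m/s
throttle_to(7835): rpm ← 7835
final state: V = 13.03 m/s, rpm = 7835 → n = rpm/60 = 130.583333 rev/s
J = V / (n·D) = 13.03 / (130.583333 × 0.537) = 0.185816
regime bands: climb J<0.3901 | cruise [0.3901, 0.7803) | windmill J≥0.7803
J = 0.1858 → climb

J = 0.1858, regime = climb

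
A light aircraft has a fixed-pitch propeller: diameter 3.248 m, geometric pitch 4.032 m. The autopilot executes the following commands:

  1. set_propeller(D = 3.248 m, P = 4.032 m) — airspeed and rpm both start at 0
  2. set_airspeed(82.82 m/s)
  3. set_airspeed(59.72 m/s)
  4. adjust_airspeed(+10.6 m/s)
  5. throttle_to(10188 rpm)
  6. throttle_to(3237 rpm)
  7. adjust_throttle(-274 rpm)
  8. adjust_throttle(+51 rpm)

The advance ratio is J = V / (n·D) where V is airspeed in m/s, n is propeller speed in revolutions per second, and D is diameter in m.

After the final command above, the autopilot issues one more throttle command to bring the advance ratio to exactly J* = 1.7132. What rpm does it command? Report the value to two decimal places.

set_propeller: D = 3.248 m, P = 4.032 m (p = P/D = 1.241379); state ← (V=0, rpm=0)
set_airspeed(82.82): V ← 82.82 m/s
set_airspeed(59.72): V ← 59.72 m/s
adjust_airspeed(+10.6): V ← 59.72 +10.6 = 70.32 m/s
throttle_to(10188): rpm ← 10188
throttle_to(3237): rpm ← 3237
adjust_throttle(-274): rpm ← 3237 -274 = 2963
adjust_throttle(+51): rpm ← 2963 +51 = 3014
final state: V = 70.32 m/s, rpm = 3014 → n = rpm/60 = 50.233333 rev/s
target J* = 1.7132; solve J* = V/(n·D) for n: n = V/(J*·D) = 70.32/(1.7132 × 3.248) = 12.637314 rev/s
rpm = 60·n = 758.238839

rpm = 758.24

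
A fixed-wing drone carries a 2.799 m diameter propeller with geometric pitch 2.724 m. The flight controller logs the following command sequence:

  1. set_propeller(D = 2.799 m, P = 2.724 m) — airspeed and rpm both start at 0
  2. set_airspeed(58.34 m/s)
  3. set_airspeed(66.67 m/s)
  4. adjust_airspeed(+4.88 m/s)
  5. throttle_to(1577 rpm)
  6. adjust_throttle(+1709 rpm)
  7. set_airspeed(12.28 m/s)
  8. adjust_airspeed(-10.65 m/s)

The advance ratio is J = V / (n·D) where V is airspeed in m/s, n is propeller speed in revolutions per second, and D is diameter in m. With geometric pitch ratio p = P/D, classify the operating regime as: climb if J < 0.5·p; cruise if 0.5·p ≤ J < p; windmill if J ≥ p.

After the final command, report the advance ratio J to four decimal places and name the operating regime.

J = 0.0106, regime = climb

set_propeller: D = 2.799 m, P = 2.724 m (p = P/D = 0.973205); state ← (V=0, rpm=0)
set_airspeed(58.34): V ← 58.34 m/s
set_airspeed(66.67): V ← 66.67 m/s
adjust_airspeed(+4.88): V ← 66.67 +4.88 = 71.55 m/s
throttle_to(1577): rpm ← 1577
adjust_throttle(+1709): rpm ← 1577 +1709 = 3286
set_airspeed(12.28): V ← 12.28 m/s
adjust_airspeed(-10.65): V ← 12.28 -10.65 = 1.63 m/s
final state: V = 1.63 m/s, rpm = 3286 → n = rpm/60 = 54.766667 rev/s
J = V / (n·D) = 1.63 / (54.766667 × 2.799) = 0.010633
regime bands: climb J<0.4866 | cruise [0.4866, 0.9732) | windmill J≥0.9732
J = 0.0106 → climb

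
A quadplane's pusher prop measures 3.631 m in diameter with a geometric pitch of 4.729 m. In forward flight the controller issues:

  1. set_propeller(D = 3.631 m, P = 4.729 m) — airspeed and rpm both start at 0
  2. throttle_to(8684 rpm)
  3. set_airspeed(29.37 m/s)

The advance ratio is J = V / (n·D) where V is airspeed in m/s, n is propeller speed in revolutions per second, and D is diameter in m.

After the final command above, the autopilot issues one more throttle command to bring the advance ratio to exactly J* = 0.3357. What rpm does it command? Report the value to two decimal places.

rpm = 1445.70

set_propeller: D = 3.631 m, P = 4.729 m (p = P/D = 1.302396); state ← (V=0, rpm=0)
throttle_to(8684): rpm ← 8684
set_airspeed(29.37): V ← 29.37 m/s
final state: V = 29.37 m/s, rpm = 8684 → n = rpm/60 = 144.733333 rev/s
target J* = 0.3357; solve J* = V/(n·D) for n: n = V/(J*·D) = 29.37/(0.3357 × 3.631) = 24.094968 rev/s
rpm = 60·n = 1445.698088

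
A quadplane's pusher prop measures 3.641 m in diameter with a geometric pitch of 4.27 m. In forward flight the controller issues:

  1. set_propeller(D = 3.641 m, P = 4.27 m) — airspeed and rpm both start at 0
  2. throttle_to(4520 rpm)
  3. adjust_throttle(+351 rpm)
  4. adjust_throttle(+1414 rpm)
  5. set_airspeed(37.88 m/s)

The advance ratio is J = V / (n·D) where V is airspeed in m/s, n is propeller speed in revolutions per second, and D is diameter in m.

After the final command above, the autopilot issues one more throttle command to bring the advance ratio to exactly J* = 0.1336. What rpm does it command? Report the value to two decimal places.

set_propeller: D = 3.641 m, P = 4.27 m (p = P/D = 1.172755); state ← (V=0, rpm=0)
throttle_to(4520): rpm ← 4520
adjust_throttle(+351): rpm ← 4520 +351 = 4871
adjust_throttle(+1414): rpm ← 4871 +1414 = 6285
set_airspeed(37.88): V ← 37.88 m/s
final state: V = 37.88 m/s, rpm = 6285 → n = rpm/60 = 104.750000 rev/s
target J* = 0.1336; solve J* = V/(n·D) for n: n = V/(J*·D) = 37.88/(0.1336 × 3.641) = 77.872270 rev/s
rpm = 60·n = 4672.336185

rpm = 4672.34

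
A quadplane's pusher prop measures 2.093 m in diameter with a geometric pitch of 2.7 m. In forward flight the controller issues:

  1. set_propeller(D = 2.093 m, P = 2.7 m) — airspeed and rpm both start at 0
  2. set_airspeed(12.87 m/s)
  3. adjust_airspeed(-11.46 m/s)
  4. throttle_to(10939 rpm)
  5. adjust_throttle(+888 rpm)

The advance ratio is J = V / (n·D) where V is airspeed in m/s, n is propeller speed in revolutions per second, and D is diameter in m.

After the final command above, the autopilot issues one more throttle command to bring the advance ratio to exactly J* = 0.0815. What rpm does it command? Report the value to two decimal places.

set_propeller: D = 2.093 m, P = 2.7 m (p = P/D = 1.290014); state ← (V=0, rpm=0)
set_airspeed(12.87): V ← 12.87 m/s
adjust_airspeed(-11.46): V ← 12.87 -11.46 = 1.41 m/s
throttle_to(10939): rpm ← 10939
adjust_throttle(+888): rpm ← 10939 +888 = 11827
final state: V = 1.41 m/s, rpm = 11827 → n = rpm/60 = 197.116667 rev/s
target J* = 0.0815; solve J* = V/(n·D) for n: n = V/(J*·D) = 1.41/(0.0815 × 2.093) = 8.265941 rev/s
rpm = 60·n = 495.956431

rpm = 495.96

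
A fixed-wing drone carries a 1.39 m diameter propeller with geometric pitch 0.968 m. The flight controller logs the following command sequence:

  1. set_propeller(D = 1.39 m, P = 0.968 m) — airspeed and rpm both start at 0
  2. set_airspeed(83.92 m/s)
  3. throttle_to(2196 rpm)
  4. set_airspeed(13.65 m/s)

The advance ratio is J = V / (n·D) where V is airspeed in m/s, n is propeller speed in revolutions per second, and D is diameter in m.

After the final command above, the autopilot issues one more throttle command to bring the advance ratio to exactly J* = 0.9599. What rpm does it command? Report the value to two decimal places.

set_propeller: D = 1.39 m, P = 0.968 m (p = P/D = 0.696403); state ← (V=0, rpm=0)
set_airspeed(83.92): V ← 83.92 m/s
throttle_to(2196): rpm ← 2196
set_airspeed(13.65): V ← 13.65 m/s
final state: V = 13.65 m/s, rpm = 2196 → n = rpm/60 = 36.600000 rev/s
target J* = 0.9599; solve J* = V/(n·D) for n: n = V/(J*·D) = 13.65/(0.9599 × 1.39) = 10.230382 rev/s
rpm = 60·n = 613.822933

rpm = 613.82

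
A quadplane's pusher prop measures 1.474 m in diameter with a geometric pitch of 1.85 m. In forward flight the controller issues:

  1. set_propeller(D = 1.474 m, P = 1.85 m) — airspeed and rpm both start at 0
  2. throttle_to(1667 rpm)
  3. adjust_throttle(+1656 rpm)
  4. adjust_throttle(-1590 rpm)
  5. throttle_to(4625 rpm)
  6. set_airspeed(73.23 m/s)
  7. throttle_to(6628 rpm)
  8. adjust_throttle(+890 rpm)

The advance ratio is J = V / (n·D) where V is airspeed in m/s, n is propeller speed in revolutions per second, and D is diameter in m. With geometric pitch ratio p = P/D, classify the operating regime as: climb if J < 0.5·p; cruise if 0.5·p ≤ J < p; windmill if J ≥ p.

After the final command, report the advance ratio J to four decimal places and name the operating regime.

set_propeller: D = 1.474 m, P = 1.85 m (p = P/D = 1.255088); state ← (V=0, rpm=0)
throttle_to(1667): rpm ← 1667
adjust_throttle(+1656): rpm ← 1667 +1656 = 3323
adjust_throttle(-1590): rpm ← 3323 -1590 = 1733
throttle_to(4625): rpm ← 4625
set_airspeed(73.23): V ← 73.23 m/s
throttle_to(6628): rpm ← 6628
adjust_throttle(+890): rpm ← 6628 +890 = 7518
final state: V = 73.23 m/s, rpm = 7518 → n = rpm/60 = 125.300000 rev/s
J = V / (n·D) = 73.23 / (125.300000 × 1.474) = 0.396498
regime bands: climb J<0.6275 | cruise [0.6275, 1.2551) | windmill J≥1.2551
J = 0.3965 → climb

J = 0.3965, regime = climb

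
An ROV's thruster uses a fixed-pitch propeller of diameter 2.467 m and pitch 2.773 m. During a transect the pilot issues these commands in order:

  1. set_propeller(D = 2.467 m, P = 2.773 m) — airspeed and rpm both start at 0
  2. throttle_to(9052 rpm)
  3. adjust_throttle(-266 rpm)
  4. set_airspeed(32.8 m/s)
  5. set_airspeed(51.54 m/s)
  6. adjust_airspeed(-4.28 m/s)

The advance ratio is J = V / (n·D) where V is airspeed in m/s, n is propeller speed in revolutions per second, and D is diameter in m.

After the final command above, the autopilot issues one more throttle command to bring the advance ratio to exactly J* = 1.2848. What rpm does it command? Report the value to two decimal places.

rpm = 894.62

set_propeller: D = 2.467 m, P = 2.773 m (p = P/D = 1.124037); state ← (V=0, rpm=0)
throttle_to(9052): rpm ← 9052
adjust_throttle(-266): rpm ← 9052 -266 = 8786
set_airspeed(32.8): V ← 32.8 m/s
set_airspeed(51.54): V ← 51.54 m/s
adjust_airspeed(-4.28): V ← 51.54 -4.28 = 47.26 m/s
final state: V = 47.26 m/s, rpm = 8786 → n = rpm/60 = 146.433333 rev/s
target J* = 1.2848; solve J* = V/(n·D) for n: n = V/(J*·D) = 47.26/(1.2848 × 2.467) = 14.910391 rev/s
rpm = 60·n = 894.623476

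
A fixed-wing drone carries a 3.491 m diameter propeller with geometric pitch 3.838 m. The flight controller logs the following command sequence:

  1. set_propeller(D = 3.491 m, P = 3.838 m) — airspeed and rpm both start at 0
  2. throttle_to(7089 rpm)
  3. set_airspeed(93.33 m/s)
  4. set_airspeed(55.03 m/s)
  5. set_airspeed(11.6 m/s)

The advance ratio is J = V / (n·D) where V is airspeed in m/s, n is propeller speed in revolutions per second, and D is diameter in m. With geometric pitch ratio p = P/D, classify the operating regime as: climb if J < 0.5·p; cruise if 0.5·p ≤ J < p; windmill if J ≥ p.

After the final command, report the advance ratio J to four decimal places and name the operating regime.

J = 0.0281, regime = climb

set_propeller: D = 3.491 m, P = 3.838 m (p = P/D = 1.099398); state ← (V=0, rpm=0)
throttle_to(7089): rpm ← 7089
set_airspeed(93.33): V ← 93.33 m/s
set_airspeed(55.03): V ← 55.03 m/s
set_airspeed(11.6): V ← 11.6 m/s
final state: V = 11.6 m/s, rpm = 7089 → n = rpm/60 = 118.150000 rev/s
J = V / (n·D) = 11.6 / (118.150000 × 3.491) = 0.028124
regime bands: climb J<0.5497 | cruise [0.5497, 1.0994) | windmill J≥1.0994
J = 0.0281 → climb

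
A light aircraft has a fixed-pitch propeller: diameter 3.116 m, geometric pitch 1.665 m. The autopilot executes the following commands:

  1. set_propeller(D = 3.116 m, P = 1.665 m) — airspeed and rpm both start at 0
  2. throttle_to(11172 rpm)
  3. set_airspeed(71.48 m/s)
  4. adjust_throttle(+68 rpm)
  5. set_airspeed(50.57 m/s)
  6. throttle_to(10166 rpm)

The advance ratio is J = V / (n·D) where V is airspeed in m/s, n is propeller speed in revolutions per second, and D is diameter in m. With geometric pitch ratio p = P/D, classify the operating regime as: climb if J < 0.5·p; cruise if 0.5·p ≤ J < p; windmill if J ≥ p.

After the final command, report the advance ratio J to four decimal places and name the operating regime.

set_propeller: D = 3.116 m, P = 1.665 m (p = P/D = 0.534339); state ← (V=0, rpm=0)
throttle_to(11172): rpm ← 11172
set_airspeed(71.48): V ← 71.48 m/s
adjust_throttle(+68): rpm ← 11172 +68 = 11240
set_airspeed(50.57): V ← 50.57 m/s
throttle_to(10166): rpm ← 10166
final state: V = 50.57 m/s, rpm = 10166 → n = rpm/60 = 169.433333 rev/s
J = V / (n·D) = 50.57 / (169.433333 × 3.116) = 0.095785
regime bands: climb J<0.2672 | cruise [0.2672, 0.5343) | windmill J≥0.5343
J = 0.0958 → climb

J = 0.0958, regime = climb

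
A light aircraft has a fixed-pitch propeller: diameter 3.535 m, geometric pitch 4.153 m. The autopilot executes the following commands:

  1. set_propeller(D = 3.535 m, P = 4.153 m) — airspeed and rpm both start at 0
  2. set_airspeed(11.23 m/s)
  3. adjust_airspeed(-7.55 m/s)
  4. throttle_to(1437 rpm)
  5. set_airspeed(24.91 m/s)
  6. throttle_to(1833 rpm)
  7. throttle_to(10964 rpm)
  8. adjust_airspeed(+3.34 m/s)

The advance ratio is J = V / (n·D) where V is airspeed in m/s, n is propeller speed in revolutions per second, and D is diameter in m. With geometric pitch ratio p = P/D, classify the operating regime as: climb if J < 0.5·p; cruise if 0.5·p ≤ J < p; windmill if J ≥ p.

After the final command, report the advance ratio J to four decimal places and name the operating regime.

J = 0.0437, regime = climb

set_propeller: D = 3.535 m, P = 4.153 m (p = P/D = 1.174823); state ← (V=0, rpm=0)
set_airspeed(11.23): V ← 11.23 m/s
adjust_airspeed(-7.55): V ← 11.23 -7.55 = 3.68 m/s
throttle_to(1437): rpm ← 1437
set_airspeed(24.91): V ← 24.91 m/s
throttle_to(1833): rpm ← 1833
throttle_to(10964): rpm ← 10964
adjust_airspeed(+3.34): V ← 24.91 +3.34 = 28.25 m/s
final state: V = 28.25 m/s, rpm = 10964 → n = rpm/60 = 182.733333 rev/s
J = V / (n·D) = 28.25 / (182.733333 × 3.535) = 0.043733
regime bands: climb J<0.5874 | cruise [0.5874, 1.1748) | windmill J≥1.1748
J = 0.0437 → climb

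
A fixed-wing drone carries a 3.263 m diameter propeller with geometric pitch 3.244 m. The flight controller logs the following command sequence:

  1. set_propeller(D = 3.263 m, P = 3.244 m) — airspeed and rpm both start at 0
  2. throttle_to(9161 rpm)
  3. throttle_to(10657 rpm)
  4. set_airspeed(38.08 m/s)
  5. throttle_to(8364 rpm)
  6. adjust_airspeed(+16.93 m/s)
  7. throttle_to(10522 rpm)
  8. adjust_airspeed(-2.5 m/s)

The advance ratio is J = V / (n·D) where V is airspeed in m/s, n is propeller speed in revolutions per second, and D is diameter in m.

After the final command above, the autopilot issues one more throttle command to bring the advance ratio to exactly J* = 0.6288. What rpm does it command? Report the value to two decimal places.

set_propeller: D = 3.263 m, P = 3.244 m (p = P/D = 0.994177); state ← (V=0, rpm=0)
throttle_to(9161): rpm ← 9161
throttle_to(10657): rpm ← 10657
set_airspeed(38.08): V ← 38.08 m/s
throttle_to(8364): rpm ← 8364
adjust_airspeed(+16.93): V ← 38.08 +16.93 = 55.01 m/s
throttle_to(10522): rpm ← 10522
adjust_airspeed(-2.5): V ← 55.01 -2.5 = 52.51 m/s
final state: V = 52.51 m/s, rpm = 10522 → n = rpm/60 = 175.366667 rev/s
target J* = 0.6288; solve J* = V/(n·D) for n: n = V/(J*·D) = 52.51/(0.6288 × 3.263) = 25.592482 rev/s
rpm = 60·n = 1535.548938

rpm = 1535.55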